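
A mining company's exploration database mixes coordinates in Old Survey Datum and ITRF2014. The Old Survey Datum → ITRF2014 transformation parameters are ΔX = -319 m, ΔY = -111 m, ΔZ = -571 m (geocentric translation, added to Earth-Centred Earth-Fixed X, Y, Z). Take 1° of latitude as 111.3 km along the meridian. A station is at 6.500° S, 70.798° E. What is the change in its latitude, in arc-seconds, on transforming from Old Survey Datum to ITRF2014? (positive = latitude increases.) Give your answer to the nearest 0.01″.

sin φ = -0.113203, cos φ = 0.993572, sin λ = 0.944365, cos λ = 0.328900.
North component: ΔN = −sin φ cos λ·ΔX − sin φ sin λ·ΔY + cos φ·ΔZ = −(-0.113203)(0.328900)(-319) − (-0.113203)(0.944365)(-111) + (0.993572)(-571) = -591.07 m.
1° of latitude spans 111300 m, so Δφ = -591.07 / 111300 × 3600 = -19.118″.

Δφ = -19.12″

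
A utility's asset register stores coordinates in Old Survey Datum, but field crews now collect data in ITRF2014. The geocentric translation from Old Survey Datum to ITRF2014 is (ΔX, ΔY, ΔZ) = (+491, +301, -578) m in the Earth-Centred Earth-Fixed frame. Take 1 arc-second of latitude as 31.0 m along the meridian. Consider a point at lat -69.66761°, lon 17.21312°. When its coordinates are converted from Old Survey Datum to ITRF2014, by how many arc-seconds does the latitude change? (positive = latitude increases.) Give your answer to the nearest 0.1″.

Δφ = 10.4″

sin φ = -0.937693, cos φ = 0.347466, sin λ = 0.295927, cos λ = 0.955211.
North component: ΔN = −sin φ cos λ·ΔX − sin φ sin λ·ΔY + cos φ·ΔZ = −(-0.937693)(0.955211)(491) − (-0.937693)(0.295927)(301) + (0.347466)(-578) = 322.47 m.
1° of latitude spans 3600 × 31.00 = 111600 m, so Δφ = 322.47 / 111600 × 3600 = 10.402″.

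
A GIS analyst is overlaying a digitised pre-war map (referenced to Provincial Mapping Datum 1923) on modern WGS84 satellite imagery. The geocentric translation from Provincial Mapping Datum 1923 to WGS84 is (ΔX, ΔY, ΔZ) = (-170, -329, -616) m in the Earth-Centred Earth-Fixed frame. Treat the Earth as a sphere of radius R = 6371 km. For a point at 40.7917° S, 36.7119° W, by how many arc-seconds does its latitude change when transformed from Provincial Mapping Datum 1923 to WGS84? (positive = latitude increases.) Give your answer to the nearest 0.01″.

Δφ = -13.82″

sin φ = -0.653311, cos φ = 0.757090, sin λ = -0.597792, cos λ = 0.801652.
North component: ΔN = −sin φ cos λ·ΔX − sin φ sin λ·ΔY + cos φ·ΔZ = −(-0.653311)(0.801652)(-170) − (-0.653311)(-0.597792)(-329) + (0.757090)(-616) = -426.91 m.
1° of latitude spans πR/180 = 111195 m, so Δφ = -426.91 / 111195 × 3600 = -13.822″.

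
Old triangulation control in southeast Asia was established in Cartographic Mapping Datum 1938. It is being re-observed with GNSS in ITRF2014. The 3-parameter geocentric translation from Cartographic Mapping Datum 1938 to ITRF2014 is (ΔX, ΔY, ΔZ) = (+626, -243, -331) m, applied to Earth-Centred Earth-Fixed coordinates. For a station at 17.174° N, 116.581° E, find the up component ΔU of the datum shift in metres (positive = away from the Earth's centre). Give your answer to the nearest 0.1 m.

The local up (radial) axis is (cos φ cos λ, cos φ sin λ, sin φ), giving ΔU = -267.622 − 207.626 − 97.736 = -572.98 m.

ΔU = -573.0 m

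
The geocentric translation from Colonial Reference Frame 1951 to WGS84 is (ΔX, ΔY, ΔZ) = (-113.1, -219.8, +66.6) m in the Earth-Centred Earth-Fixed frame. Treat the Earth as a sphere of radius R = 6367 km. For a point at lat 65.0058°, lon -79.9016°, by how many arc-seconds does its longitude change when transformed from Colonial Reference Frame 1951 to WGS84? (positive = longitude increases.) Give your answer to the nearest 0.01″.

Δλ = -11.49″

sin φ = 0.906351, cos φ = 0.422527, sin λ = -0.984508, cos λ = 0.175339.
East component: ΔE = −sin λ·ΔX + cos λ·ΔY = −(-0.984508)(-113.1) + (0.175339)(-219.8) = -149.89 m.
1° of latitude spans πR/180 = 111125 m; at latitude φ, 1° of longitude spans that × cos φ = 46953.3 m, so Δλ = -149.89 / 46953.3 × 3600 = -11.492″.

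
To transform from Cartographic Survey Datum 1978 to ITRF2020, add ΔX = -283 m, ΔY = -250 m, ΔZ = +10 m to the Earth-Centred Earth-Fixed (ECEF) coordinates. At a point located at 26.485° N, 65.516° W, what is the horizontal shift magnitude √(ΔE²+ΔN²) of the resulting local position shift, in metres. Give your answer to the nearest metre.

363 m

The local east axis at (φ, λ) is (−sin λ, cos λ, 0), so ΔE = −sin(-65.516°)·(-283) + cos(-65.516°)·(-250) = -361.16 m.
The local north axis is (−sin φ cos λ, −sin φ sin λ, cos φ), giving ΔN = 52.305 − 101.465 + 8.951 = -40.21 m.
Horizontal magnitude = √(ΔE² + ΔN²) = √((-361.16)² + (-40.21)²) = 363.39 m.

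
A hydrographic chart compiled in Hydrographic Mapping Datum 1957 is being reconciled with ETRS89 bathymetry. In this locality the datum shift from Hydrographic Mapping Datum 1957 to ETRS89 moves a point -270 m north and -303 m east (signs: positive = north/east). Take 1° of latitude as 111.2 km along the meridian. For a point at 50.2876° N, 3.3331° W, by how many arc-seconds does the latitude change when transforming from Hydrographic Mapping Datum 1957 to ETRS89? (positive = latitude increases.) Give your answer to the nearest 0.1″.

Δφ = -8.7″

1° of latitude = 111.2 km, so Δφ = -270.0 / 111200 = -0.0024281° = -8.741″.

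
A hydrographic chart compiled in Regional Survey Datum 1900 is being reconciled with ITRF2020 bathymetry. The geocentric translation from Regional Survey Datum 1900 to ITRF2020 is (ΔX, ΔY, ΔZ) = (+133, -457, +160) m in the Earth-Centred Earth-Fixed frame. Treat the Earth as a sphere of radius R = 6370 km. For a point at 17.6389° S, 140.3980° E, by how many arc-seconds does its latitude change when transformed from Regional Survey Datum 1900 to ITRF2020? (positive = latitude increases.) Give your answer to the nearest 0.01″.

sin φ = -0.303017, cos φ = 0.952985, sin λ = 0.637451, cos λ = -0.770491.
North component: ΔN = −sin φ cos λ·ΔX − sin φ sin λ·ΔY + cos φ·ΔZ = −(-0.303017)(-0.770491)(133) − (-0.303017)(0.637451)(-457) + (0.952985)(160) = 33.15 m.
1° of latitude spans πR/180 = 111177 m, so Δφ = 33.15 / 111177 × 3600 = 1.073″.

Δφ = 1.07″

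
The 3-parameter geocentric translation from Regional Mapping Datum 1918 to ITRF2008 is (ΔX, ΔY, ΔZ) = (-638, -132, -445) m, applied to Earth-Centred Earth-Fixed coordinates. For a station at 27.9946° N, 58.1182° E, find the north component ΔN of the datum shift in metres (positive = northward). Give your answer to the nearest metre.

ΔN = -182 m

At φ = 27.9946°, λ = 58.1182°: sin φ = 0.469388, cos φ = 0.882992, sin λ = 0.849140, cos λ = 0.528169.
ΔN = −sin φ cos λ·ΔX − sin φ sin λ·ΔY + cos φ·ΔZ = −(0.469388)(0.528169)(-638) − (0.469388)(0.849140)(-132) + (0.882992)(-445) = -182.15 m.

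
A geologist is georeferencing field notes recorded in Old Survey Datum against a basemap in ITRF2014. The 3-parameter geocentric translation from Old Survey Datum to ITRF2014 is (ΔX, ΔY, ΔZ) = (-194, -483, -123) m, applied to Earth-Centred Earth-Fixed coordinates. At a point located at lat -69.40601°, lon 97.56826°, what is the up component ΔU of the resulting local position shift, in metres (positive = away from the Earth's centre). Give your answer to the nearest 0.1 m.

At φ = -69.40601°, λ = 97.56826°: sin φ = -0.936096, cos φ = 0.351743, sin λ = 0.991289, cos λ = -0.131707.
ΔU = cos φ cos λ·ΔX + cos φ sin λ·ΔY + sin φ·ΔZ = (0.351743)(-0.131707)(-194) + (0.351743)(0.991289)(-483) + (-0.936096)(-123) = -44.28 m.

ΔU = -44.3 m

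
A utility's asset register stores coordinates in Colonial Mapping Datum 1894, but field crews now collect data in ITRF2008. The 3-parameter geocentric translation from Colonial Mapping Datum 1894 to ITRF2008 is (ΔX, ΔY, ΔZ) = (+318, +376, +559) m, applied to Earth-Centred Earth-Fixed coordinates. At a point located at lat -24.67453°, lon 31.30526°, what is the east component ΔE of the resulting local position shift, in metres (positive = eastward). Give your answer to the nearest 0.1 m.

ΔE = 156.0 m

The local east axis at (φ, λ) is (−sin λ, cos λ, 0), so ΔE = −sin(31.30526°)·318 + cos(31.30526°)·376 = 156.03 m.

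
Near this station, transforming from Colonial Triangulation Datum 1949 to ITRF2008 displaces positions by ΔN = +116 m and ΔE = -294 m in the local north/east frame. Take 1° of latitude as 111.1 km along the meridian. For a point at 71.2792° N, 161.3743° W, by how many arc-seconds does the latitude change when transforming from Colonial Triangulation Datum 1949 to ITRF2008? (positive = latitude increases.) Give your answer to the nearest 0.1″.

Δφ = 3.8″

1° of latitude = 111.1 km, so Δφ = 116.0 / 111100 = 0.0010441° = 3.759″.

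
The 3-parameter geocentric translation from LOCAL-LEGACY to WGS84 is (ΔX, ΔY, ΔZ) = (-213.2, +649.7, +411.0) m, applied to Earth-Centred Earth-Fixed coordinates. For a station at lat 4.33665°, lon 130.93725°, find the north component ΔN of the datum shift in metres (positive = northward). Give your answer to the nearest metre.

At φ = 4.33665°, λ = 130.93725°: sin φ = 0.075617, cos φ = 0.997137, sin λ = 0.755428, cos λ = -0.655232.
ΔN = −sin φ cos λ·ΔX − sin φ sin λ·ΔY + cos φ·ΔZ = −(0.075617)(-0.655232)(-213.2) − (0.075617)(0.755428)(649.7) + (0.997137)(411.0) = 362.15 m.

ΔN = 362 m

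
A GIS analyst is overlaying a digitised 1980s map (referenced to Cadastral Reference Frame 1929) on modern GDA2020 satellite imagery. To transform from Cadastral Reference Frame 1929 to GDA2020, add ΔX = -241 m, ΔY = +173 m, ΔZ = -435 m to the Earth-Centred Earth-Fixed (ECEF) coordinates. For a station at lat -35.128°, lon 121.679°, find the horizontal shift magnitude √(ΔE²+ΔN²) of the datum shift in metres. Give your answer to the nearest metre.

At φ = -35.128°, λ = 121.679°: sin φ = -0.575405, cos φ = 0.817869, sin λ = 0.851004, cos λ = -0.525160.
ΔE = −sin λ·ΔX + cos λ·ΔY = −(0.851004)·(-241) + (-0.525160)·(173) = 114.24 m.
ΔN = −sin φ cos λ·ΔX − sin φ sin λ·ΔY + cos φ·ΔZ = −(-0.575405)(-0.525160)(-241) − (-0.575405)(0.851004)(173) + (0.817869)(-435) = -198.23 m.
Horizontal magnitude = √(ΔE² + ΔN²) = √(114.24² + (-198.23)²) = 228.80 m.

229 m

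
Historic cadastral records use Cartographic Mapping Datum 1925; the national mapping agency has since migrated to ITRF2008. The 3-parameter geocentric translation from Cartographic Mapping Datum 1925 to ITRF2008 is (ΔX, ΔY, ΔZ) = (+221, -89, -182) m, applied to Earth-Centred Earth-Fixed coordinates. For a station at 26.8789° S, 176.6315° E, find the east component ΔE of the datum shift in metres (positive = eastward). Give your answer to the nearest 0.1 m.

ΔE = 75.9 m

The local east axis at (φ, λ) is (−sin λ, cos λ, 0), so ΔE = −sin(176.6315°)·221 + cos(176.6315°)·(-89) = 75.86 m.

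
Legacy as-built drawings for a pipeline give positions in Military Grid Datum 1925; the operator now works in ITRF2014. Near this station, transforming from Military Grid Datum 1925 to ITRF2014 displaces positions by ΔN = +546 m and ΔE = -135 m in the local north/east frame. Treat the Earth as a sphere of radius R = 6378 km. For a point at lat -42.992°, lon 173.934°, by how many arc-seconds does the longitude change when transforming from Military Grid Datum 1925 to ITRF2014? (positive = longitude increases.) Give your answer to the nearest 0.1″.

At latitude -42.992°, cos φ = 0.731449.
One radian of longitude at latitude φ spans R cos φ, so Δλ = ΔE / (R cos φ) = -135.0 / (6378000 × 0.731449) = -2.8938e-05 rad = -5.969″.

Δλ = -6.0″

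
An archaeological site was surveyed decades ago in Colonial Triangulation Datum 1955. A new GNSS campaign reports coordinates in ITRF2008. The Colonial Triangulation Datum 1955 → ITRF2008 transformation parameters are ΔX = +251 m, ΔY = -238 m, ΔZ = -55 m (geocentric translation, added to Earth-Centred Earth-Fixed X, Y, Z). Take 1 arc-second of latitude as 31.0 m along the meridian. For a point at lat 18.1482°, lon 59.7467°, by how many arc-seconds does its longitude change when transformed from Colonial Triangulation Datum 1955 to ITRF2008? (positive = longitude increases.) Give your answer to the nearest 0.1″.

Δλ = -11.4″

sin φ = 0.311476, cos φ = 0.950254, sin λ = 0.863806, cos λ = 0.503824.
East component: ΔE = −sin λ·ΔX + cos λ·ΔY = −(0.863806)(251) + (0.503824)(-238) = -336.73 m.
1° of latitude spans 3600 × 31.00 = 111600 m; at latitude φ, 1° of longitude spans that × cos φ = 106048.4 m, so Δλ = -336.73 / 106048.4 × 3600 = -11.431″.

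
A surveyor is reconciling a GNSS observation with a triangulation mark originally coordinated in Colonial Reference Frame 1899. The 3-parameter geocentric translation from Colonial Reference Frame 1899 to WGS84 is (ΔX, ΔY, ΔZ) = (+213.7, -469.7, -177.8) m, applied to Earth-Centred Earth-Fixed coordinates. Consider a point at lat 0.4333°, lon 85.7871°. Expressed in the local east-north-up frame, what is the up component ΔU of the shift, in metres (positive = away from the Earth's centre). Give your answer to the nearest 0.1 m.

ΔU = -454.1 m

At φ = 0.4333°, λ = 85.7871°: sin φ = 0.007562, cos φ = 0.999971, sin λ = 0.997298, cos λ = 0.073463.
ΔU = cos φ cos λ·ΔX + cos φ sin λ·ΔY + sin φ·ΔZ = (0.999971)(0.073463)(213.7) + (0.999971)(0.997298)(-469.7) + (0.007562)(-177.8) = -454.06 m.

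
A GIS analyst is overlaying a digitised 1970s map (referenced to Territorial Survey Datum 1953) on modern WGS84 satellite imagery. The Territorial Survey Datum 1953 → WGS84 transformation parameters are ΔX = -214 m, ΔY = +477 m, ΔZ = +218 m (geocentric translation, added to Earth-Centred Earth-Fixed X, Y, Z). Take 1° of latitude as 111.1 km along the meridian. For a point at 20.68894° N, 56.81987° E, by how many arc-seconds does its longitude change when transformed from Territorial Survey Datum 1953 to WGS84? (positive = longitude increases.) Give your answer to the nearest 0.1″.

sin φ = 0.353294, cos φ = 0.935512, sin λ = 0.836954, cos λ = 0.547273.
East component: ΔE = −sin λ·ΔX + cos λ·ΔY = −(0.836954)(-214) + (0.547273)(477) = 440.16 m.
1° of latitude spans 111100 m; at latitude φ, 1° of longitude spans that × cos φ = 103935.4 m, so Δλ = 440.16 / 103935.4 × 3600 = 15.246″.

Δλ = 15.2″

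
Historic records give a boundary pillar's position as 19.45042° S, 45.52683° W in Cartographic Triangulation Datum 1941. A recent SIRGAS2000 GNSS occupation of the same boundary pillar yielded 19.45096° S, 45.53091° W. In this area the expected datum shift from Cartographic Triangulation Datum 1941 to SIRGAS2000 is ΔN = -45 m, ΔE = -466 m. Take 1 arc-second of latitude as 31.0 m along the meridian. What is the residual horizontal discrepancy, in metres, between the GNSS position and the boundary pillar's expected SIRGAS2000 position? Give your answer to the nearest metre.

40 m

Observed coordinate differences: Δφ = -0.00054°, Δλ = -0.00408°.
Converting to metres (1° lat = 111600 m, cos φ = 0.942930): observed ΔN = -60.3 m, observed ΔE = -429.3 m.
Subtracting the expected shift leaves a residual of -60.3 − (-45) = -15.3 m north and -429.3 − (-466) = 36.7 m east.
Residual distance = √((-15.3)² + 36.7²) = 39.7 m.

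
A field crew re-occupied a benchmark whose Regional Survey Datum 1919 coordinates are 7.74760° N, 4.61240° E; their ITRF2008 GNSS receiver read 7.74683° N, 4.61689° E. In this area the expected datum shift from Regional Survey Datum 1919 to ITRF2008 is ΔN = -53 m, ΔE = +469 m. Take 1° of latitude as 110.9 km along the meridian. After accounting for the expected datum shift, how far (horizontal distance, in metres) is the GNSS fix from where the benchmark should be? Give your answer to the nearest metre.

Observed coordinate differences: Δφ = -0.00077°, Δλ = +0.00449°.
Converting to metres (1° lat = 110900 m, cos φ = 0.990872): observed ΔN = -85.4 m, observed ΔE = 493.4 m.
Subtracting the expected shift leaves a residual of -85.4 − (-53) = -32.4 m north and 493.4 − (469) = 24.4 m east.
Residual distance = √((-32.4)² + 24.4²) = 40.6 m.

41 m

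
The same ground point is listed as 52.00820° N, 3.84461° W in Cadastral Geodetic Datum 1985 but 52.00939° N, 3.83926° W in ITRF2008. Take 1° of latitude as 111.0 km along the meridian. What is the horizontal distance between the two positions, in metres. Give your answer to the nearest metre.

389 m

Δφ = 52.00939° − 52.00820° = +0.00119°; Δλ = -3.83926° − -3.84461° = +0.00535°.
ΔN = Δφ × 111000 = 132.1 m; ΔE = Δλ × 111000 × cos(52.00820°) = +0.00535 × 111000 × 0.615549 = 365.5 m.
Distance = √(ΔE² + ΔN²) = √(365.5² + 132.1²) = 388.7 m.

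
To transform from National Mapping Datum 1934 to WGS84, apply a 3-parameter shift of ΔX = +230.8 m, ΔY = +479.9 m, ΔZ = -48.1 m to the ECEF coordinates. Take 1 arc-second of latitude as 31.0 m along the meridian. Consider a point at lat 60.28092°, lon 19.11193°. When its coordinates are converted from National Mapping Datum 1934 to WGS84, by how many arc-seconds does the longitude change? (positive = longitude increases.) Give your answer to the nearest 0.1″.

Δλ = 24.6″

sin φ = 0.868466, cos φ = 0.495748, sin λ = 0.327415, cos λ = 0.944881.
East component: ΔE = −sin λ·ΔX + cos λ·ΔY = −(0.327415)(230.8) + (0.944881)(479.9) = 377.88 m.
1° of latitude spans 3600 × 31.00 = 111600 m; at latitude φ, 1° of longitude spans that × cos φ = 55325.5 m, so Δλ = 377.88 / 55325.5 × 3600 = 24.589″.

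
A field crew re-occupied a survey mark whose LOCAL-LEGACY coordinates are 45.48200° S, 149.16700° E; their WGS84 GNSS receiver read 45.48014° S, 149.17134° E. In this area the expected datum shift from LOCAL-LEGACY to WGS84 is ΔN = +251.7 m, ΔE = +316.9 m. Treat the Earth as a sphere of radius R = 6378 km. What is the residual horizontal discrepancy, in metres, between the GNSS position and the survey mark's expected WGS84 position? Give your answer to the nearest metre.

50 m

Observed coordinate differences: Δφ = +0.00186°, Δλ = +0.00434°.
Converting to metres (1° lat = 111317 m, cos φ = 0.701133): observed ΔN = 207.0 m, observed ΔE = 338.7 m.
Subtracting the expected shift leaves a residual of 207.0 − (251.7) = -44.7 m north and 338.7 − (316.9) = 21.8 m east.
Residual distance = √((-44.7)² + 21.8²) = 49.7 m.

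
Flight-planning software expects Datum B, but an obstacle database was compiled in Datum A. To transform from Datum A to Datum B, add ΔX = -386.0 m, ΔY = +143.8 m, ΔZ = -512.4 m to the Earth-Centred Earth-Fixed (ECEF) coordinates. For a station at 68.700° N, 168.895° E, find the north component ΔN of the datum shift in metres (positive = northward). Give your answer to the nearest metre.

ΔN = -565 m

At φ = 68.700°, λ = 168.895°: sin φ = 0.931691, cos φ = 0.363251, sin λ = 0.192608, cos λ = -0.981276.
ΔN = −sin φ cos λ·ΔX − sin φ sin λ·ΔY + cos φ·ΔZ = −(0.931691)(-0.981276)(-386.0) − (0.931691)(0.192608)(143.8) + (0.363251)(-512.4) = -564.83 m.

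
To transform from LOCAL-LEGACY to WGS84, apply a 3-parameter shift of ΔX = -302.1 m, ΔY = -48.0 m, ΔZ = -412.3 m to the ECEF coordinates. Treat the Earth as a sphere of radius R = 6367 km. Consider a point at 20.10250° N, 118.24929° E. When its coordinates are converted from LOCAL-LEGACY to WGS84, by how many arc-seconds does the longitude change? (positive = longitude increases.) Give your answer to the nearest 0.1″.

sin φ = 0.343701, cos φ = 0.939079, sin λ = 0.880897, cos λ = -0.473309.
East component: ΔE = −sin λ·ΔX + cos λ·ΔY = −(0.880897)(-302.1) + (-0.473309)(-48.0) = 288.84 m.
1° of latitude spans πR/180 = 111125 m; at latitude φ, 1° of longitude spans that × cos φ = 104355.3 m, so Δλ = 288.84 / 104355.3 × 3600 = 9.964″.

Δλ = 10.0″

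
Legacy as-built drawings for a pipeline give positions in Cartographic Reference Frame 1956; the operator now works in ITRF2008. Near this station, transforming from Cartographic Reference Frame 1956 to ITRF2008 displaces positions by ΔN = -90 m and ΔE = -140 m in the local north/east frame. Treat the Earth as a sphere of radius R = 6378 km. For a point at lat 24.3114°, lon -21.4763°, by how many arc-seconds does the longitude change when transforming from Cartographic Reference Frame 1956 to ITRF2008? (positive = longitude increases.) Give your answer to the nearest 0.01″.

Δλ = -4.97″

At latitude 24.3114°, cos φ = 0.911321.
One radian of longitude at latitude φ spans R cos φ, so Δλ = ΔE / (R cos φ) = -140.0 / (6378000 × 0.911321) = -2.4086e-05 rad = -4.968″.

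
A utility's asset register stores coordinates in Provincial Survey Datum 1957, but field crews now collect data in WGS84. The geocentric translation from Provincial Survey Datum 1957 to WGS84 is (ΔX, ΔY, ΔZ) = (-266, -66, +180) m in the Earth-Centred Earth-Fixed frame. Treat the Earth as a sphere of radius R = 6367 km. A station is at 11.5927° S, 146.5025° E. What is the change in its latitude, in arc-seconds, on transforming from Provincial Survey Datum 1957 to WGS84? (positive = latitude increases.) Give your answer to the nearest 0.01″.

sin φ = -0.200953, cos φ = 0.979601, sin λ = 0.551901, cos λ = -0.833910.
North component: ΔN = −sin φ cos λ·ΔX − sin φ sin λ·ΔY + cos φ·ΔZ = −(-0.200953)(-0.833910)(-266) − (-0.200953)(0.551901)(-66) + (0.979601)(180) = 213.58 m.
1° of latitude spans πR/180 = 111125 m, so Δφ = 213.58 / 111125 × 3600 = 6.919″.

Δφ = 6.92″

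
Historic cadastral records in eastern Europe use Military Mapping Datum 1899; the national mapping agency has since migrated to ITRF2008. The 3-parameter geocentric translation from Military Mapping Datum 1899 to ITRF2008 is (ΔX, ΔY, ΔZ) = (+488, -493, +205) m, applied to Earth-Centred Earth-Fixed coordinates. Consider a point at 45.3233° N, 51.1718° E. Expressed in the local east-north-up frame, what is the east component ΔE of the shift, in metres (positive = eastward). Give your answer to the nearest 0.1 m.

ΔE = -689.3 m

At φ = 45.3233°, λ = 51.1718°: sin φ = 0.711085, cos φ = 0.703106, sin λ = 0.779029, cos λ = 0.626987.
ΔE = −sin λ·ΔX + cos λ·ΔY = −(0.779029)·(488) + (0.626987)·(-493) = -689.27 m.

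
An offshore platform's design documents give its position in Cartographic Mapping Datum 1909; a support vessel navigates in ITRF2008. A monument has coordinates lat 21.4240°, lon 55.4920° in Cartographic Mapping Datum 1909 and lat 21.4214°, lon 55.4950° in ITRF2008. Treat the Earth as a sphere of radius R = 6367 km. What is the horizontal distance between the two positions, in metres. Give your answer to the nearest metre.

Δφ = 21.4214° − 21.4240° = -0.0026°; Δλ = 55.4950° − 55.4920° = +0.0030°.
1° along a meridian = πR/180 = 111125 m.
ΔN = Δφ × 111125 = -288.9 m; ΔE = Δλ × 111125 × cos(21.4240°) = +0.0030 × 111125 × 0.930903 = 310.3 m.
Distance = √(ΔE² + ΔN²) = √(310.3² + (-288.9)²) = 424.0 m.

424 m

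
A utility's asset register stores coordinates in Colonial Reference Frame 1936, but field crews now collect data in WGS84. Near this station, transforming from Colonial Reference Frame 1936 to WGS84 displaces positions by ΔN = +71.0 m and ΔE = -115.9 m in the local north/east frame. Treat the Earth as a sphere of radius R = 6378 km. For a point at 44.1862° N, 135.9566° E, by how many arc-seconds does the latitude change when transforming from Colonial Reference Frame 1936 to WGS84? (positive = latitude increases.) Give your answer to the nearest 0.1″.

On a sphere of radius R, 1 rad of latitude = R, so Δφ = ΔN / R = 71.0 / 6378000 = 1.1132e-05 rad = 2.296″.

Δφ = 2.3″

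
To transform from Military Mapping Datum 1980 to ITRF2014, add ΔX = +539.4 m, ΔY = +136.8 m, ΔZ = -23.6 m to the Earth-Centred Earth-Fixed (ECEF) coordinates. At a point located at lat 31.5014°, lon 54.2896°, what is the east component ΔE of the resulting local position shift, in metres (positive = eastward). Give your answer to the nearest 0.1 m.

The local east axis at (φ, λ) is (−sin λ, cos λ, 0), so ΔE = −sin(54.2896°)·539.4 + cos(54.2896°)·136.8 = -358.13 m.

ΔE = -358.1 m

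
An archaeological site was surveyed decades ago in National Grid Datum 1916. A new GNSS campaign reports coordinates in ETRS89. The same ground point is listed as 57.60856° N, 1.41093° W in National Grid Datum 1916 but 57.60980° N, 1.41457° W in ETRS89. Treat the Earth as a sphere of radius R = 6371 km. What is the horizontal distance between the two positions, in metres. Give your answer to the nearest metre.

257 m

Δφ = 57.60980° − 57.60856° = +0.00124°; Δλ = -1.41457° − -1.41093° = -0.00364°.
1° along a meridian = πR/180 = 111195 m.
ΔN = Δφ × 111195 = 137.9 m; ΔE = Δλ × 111195 × cos(57.60856°) = -0.00364 × 111195 × 0.535701 = -216.8 m.
Distance = √(ΔE² + ΔN²) = √((-216.8)² + 137.9²) = 257.0 m.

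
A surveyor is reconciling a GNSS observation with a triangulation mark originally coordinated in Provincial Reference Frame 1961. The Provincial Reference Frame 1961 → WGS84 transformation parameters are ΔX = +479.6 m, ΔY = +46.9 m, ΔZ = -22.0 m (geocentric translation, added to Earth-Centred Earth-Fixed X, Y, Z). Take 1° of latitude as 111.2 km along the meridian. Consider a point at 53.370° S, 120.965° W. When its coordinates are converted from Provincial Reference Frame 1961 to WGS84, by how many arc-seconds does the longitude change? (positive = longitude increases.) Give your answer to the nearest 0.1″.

Δλ = 21.0″

sin φ = -0.802505, cos φ = 0.596645, sin λ = -0.857482, cos λ = -0.514514.
East component: ΔE = −sin λ·ΔX + cos λ·ΔY = −(-0.857482)(479.6) + (-0.514514)(46.9) = 387.12 m.
1° of latitude spans 111200 m; at latitude φ, 1° of longitude spans that × cos φ = 66346.9 m, so Δλ = 387.12 / 66346.9 × 3600 = 21.005″.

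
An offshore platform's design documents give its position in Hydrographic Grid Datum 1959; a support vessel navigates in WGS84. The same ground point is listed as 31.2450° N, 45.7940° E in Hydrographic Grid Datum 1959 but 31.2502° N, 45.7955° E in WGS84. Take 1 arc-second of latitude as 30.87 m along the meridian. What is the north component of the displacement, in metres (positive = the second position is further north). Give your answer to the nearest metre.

Δφ = 31.2502° − 31.2450° = +0.0052°; Δλ = 45.7955° − 45.7940° = +0.0015°.
1° of latitude = 3600 × 30.87 = 111132 m.
ΔN = Δφ × 111132 = 577.9 m; ΔE = Δλ × 111132 × cos(31.2450°) = +0.0015 × 111132 × 0.854957 = 142.5 m.

ΔN = 578 m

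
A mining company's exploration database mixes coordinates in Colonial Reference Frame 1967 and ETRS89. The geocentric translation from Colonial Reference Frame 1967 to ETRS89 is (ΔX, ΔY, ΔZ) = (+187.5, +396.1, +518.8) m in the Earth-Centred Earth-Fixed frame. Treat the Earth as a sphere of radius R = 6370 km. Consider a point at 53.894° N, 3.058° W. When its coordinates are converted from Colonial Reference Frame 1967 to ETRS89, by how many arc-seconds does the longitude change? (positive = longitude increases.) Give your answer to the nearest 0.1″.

Δλ = 22.3″

sin φ = 0.807928, cos φ = 0.589281, sin λ = -0.053347, cos λ = 0.998576.
East component: ΔE = −sin λ·ΔX + cos λ·ΔY = −(-0.053347)(187.5) + (0.998576)(396.1) = 405.54 m.
1° of latitude spans πR/180 = 111177 m; at latitude φ, 1° of longitude spans that × cos φ = 65514.8 m, so Δλ = 405.54 / 65514.8 × 3600 = 22.284″.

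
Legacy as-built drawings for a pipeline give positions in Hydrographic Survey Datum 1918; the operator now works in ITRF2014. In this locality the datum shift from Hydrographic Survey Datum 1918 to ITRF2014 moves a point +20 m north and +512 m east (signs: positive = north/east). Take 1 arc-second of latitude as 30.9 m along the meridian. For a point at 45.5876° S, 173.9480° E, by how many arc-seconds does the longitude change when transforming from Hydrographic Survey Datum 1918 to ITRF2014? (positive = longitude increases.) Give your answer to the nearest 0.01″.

At latitude -45.5876°, cos φ = 0.699818.
1″ of longitude at this latitude = 30.90 × cos φ = 21.6244 m, so Δλ = 512.0 / 21.6244 = 23.677″.

Δλ = 23.68″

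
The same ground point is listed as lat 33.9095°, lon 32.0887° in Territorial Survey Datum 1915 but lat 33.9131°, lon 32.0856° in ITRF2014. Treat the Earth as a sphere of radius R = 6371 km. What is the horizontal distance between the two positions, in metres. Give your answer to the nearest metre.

Δφ = 33.9131° − 33.9095° = +0.0036°; Δλ = 32.0856° − 32.0887° = -0.0031°.
1° along a meridian = πR/180 = 111195 m.
ΔN = Δφ × 111195 = 400.3 m; ΔE = Δλ × 111195 × cos(33.9095°) = -0.0031 × 111195 × 0.829920 = -286.1 m.
Distance = √(ΔE² + ΔN²) = √((-286.1)² + 400.3²) = 492.0 m.

492 m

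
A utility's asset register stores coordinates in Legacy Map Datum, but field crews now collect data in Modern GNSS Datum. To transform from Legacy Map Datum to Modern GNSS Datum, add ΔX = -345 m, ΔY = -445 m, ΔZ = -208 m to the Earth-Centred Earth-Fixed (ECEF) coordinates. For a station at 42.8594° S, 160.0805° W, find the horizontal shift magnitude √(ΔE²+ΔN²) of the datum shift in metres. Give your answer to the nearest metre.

At φ = -42.8594°, λ = -160.0805°: sin φ = -0.680202, cos φ = 0.733025, sin λ = -0.340700, cos λ = -0.940172.
ΔE = −sin λ·ΔX + cos λ·ΔY = −(-0.340700)·(-345) + (-0.940172)·(-445) = 300.84 m.
ΔN = −sin φ cos λ·ΔX − sin φ sin λ·ΔY + cos φ·ΔZ = −(-0.680202)(-0.940172)(-345) − (-0.680202)(-0.340700)(-445) + (0.733025)(-208) = 171.29 m.
Horizontal magnitude = √(ΔE² + ΔN²) = √(300.84² + 171.29²) = 346.18 m.

346 m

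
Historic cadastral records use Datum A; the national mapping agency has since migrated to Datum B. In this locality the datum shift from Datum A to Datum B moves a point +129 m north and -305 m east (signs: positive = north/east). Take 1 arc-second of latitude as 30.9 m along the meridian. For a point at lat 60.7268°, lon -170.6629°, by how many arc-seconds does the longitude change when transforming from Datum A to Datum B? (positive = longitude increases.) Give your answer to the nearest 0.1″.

At latitude 60.7268°, cos φ = 0.488974.
1″ of longitude at this latitude = 30.90 × cos φ = 15.1093 m, so Δλ = -305.0 / 15.1093 = -20.186″.

Δλ = -20.2″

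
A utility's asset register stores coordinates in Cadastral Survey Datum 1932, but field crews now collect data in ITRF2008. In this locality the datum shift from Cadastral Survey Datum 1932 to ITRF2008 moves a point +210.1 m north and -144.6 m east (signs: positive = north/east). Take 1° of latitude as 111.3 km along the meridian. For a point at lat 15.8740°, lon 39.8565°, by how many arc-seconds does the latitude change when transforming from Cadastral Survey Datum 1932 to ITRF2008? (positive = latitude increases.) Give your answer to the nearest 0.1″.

Δφ = 6.8″

1° of latitude = 111.3 km, so Δφ = 210.1 / 111300 = 0.0018877° = 6.796″.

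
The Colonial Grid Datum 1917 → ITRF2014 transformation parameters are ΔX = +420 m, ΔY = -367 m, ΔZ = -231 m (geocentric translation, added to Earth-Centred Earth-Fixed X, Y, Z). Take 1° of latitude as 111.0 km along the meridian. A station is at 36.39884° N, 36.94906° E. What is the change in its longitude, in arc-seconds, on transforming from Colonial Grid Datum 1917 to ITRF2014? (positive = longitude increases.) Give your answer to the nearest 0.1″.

Δλ = -22.0″

sin φ = 0.593403, cos φ = 0.804906, sin λ = 0.601105, cos λ = 0.799170.
East component: ΔE = −sin λ·ΔX + cos λ·ΔY = −(0.601105)(420) + (0.799170)(-367) = -545.76 m.
1° of latitude spans 111000 m; at latitude φ, 1° of longitude spans that × cos φ = 89344.5 m, so Δλ = -545.76 / 89344.5 × 3600 = -21.991″.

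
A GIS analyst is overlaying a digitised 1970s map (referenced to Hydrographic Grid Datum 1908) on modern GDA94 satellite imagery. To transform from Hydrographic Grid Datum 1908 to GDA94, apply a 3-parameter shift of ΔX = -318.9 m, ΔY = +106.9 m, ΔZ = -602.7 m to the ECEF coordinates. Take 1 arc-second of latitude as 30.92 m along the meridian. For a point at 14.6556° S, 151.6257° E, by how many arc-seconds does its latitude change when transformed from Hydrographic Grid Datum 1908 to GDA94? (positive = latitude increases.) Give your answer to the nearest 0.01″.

Δφ = -16.15″

sin φ = -0.253008, cos φ = 0.967464, sin λ = 0.475230, cos λ = -0.879862.
North component: ΔN = −sin φ cos λ·ΔX − sin φ sin λ·ΔY + cos φ·ΔZ = −(-0.253008)(-0.879862)(-318.9) − (-0.253008)(0.475230)(106.9) + (0.967464)(-602.7) = -499.25 m.
1° of latitude spans 3600 × 30.92 = 111312 m, so Δφ = -499.25 / 111312 × 3600 = -16.146″.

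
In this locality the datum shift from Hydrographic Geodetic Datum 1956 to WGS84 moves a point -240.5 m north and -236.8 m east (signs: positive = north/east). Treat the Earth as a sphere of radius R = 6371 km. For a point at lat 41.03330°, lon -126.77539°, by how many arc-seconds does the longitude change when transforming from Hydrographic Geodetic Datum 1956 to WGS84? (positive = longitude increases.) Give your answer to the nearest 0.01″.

Δλ = -10.16″

At latitude 41.03330°, cos φ = 0.754328.
One radian of longitude at latitude φ spans R cos φ, so Δλ = ΔE / (R cos φ) = -236.8 / (6371000 × 0.754328) = -4.9274e-05 rad = -10.163″.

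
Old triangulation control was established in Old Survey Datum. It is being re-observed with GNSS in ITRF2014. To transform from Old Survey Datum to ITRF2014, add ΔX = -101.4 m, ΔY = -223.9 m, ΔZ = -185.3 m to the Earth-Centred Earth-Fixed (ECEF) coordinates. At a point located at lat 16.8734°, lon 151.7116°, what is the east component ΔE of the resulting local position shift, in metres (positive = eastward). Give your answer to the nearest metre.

The local east axis at (φ, λ) is (−sin λ, cos λ, 0), so ΔE = −sin(151.7116°)·(-101.4) + cos(151.7116°)·(-223.9) = 245.21 m.

ΔE = 245 m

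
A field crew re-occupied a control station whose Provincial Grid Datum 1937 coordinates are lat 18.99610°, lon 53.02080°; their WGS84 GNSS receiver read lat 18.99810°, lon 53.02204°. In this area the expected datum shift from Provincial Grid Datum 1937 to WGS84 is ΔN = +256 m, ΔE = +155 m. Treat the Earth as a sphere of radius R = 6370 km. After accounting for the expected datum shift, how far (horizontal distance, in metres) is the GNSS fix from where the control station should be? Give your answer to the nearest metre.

Observed coordinate differences: Δφ = +0.00200°, Δλ = +0.00124°.
Converting to metres (1° lat = 111177 m, cos φ = 0.945541): observed ΔN = 222.4 m, observed ΔE = 130.4 m.
Subtracting the expected shift leaves a residual of 222.4 − (256) = -33.6 m north and 130.4 − (155) = -24.6 m east.
Residual distance = √((-33.6)² + (-24.6)²) = 41.7 m.

42 m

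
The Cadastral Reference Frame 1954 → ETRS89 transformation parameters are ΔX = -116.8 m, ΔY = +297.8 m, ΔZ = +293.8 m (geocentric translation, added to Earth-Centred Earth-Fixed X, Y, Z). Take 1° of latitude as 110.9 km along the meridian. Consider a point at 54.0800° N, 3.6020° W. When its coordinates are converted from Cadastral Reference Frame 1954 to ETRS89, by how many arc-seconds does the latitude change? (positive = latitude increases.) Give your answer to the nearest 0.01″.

Δφ = 9.15″

sin φ = 0.809837, cos φ = 0.586655, sin λ = -0.062825, cos λ = 0.998025.
North component: ΔN = −sin φ cos λ·ΔX − sin φ sin λ·ΔY + cos φ·ΔZ = −(0.809837)(0.998025)(-116.8) − (0.809837)(-0.062825)(297.8) + (0.586655)(293.8) = 281.91 m.
1° of latitude spans 110900 m, so Δφ = 281.91 / 110900 × 3600 = 9.151″.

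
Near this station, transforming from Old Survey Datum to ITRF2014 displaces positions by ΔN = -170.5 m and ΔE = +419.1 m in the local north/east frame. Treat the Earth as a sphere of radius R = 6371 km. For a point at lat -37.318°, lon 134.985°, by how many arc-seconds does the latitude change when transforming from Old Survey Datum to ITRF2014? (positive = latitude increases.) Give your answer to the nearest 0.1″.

On a sphere of radius R, 1 rad of latitude = R, so Δφ = ΔN / R = -170.5 / 6371000 = -2.6762e-05 rad = -5.520″.

Δφ = -5.5″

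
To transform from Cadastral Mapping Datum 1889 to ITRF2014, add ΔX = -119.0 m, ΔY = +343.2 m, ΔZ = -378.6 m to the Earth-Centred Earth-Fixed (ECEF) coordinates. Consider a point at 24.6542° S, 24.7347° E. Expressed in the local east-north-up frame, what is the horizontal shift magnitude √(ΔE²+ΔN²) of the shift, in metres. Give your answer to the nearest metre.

At φ = -24.6542°, λ = 24.7347°: sin φ = -0.417141, cos φ = 0.908842, sin λ = 0.418417, cos λ = 0.908255.
ΔE = −sin λ·ΔX + cos λ·ΔY = −(0.418417)·(-119.0) + (0.908255)·(343.2) = 361.50 m.
ΔN = −sin φ cos λ·ΔX − sin φ sin λ·ΔY + cos φ·ΔZ = −(-0.417141)(0.908255)(-119.0) − (-0.417141)(0.418417)(343.2) + (0.908842)(-378.6) = -329.27 m.
Horizontal magnitude = √(ΔE² + ΔN²) = √(361.50² + (-329.27)²) = 488.98 m.

489 m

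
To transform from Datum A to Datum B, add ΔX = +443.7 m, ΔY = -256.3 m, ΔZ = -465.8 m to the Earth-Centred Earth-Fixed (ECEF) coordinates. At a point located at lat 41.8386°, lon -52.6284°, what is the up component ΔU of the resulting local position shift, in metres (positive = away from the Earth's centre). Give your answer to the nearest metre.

ΔU = 42 m

At φ = 41.8386°, λ = -52.6284°: sin φ = 0.667035, cos φ = 0.745027, sin λ = -0.794716, cos λ = 0.606982.
ΔU = cos φ cos λ·ΔX + cos φ sin λ·ΔY + sin φ·ΔZ = (0.745027)(0.606982)(443.7) + (0.745027)(-0.794716)(-256.3) + (0.667035)(-465.8) = 41.70 m.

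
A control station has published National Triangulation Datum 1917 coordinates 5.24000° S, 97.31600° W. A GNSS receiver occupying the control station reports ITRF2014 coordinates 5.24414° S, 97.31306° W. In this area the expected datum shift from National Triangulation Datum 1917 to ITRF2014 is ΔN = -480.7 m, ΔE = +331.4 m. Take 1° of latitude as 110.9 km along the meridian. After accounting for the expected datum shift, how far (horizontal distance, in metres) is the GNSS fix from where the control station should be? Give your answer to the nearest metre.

23 m

Observed coordinate differences: Δφ = -0.00414°, Δλ = +0.00294°.
Converting to metres (1° lat = 110900 m, cos φ = 0.995821): observed ΔN = -459.1 m, observed ΔE = 324.7 m.
Subtracting the expected shift leaves a residual of -459.1 − (-480.7) = 21.6 m north and 324.7 − (331.4) = -6.7 m east.
Residual distance = √(21.6² + (-6.7)²) = 22.6 m.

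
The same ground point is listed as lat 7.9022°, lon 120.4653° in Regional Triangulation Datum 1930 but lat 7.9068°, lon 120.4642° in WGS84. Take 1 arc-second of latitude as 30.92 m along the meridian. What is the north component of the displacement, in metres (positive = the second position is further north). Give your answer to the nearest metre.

Δφ = 7.9068° − 7.9022° = +0.0046°; Δλ = 120.4642° − 120.4653° = -0.0011°.
1° of latitude = 3600 × 30.92 = 111312 m.
ΔN = Δφ × 111312 = 512.0 m; ΔE = Δλ × 111312 × cos(7.9022°) = -0.0011 × 111312 × 0.990504 = -121.3 m.

ΔN = 512 m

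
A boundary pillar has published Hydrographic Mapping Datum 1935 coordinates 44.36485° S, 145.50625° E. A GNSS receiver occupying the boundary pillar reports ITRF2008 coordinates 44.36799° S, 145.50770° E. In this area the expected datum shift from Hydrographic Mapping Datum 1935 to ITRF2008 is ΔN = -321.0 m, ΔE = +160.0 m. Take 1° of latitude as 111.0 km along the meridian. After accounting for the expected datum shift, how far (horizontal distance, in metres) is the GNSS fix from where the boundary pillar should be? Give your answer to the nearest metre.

53 m

Observed coordinate differences: Δφ = -0.00314°, Δλ = +0.00145°.
Converting to metres (1° lat = 111000 m, cos φ = 0.714902): observed ΔN = -348.5 m, observed ΔE = 115.1 m.
Subtracting the expected shift leaves a residual of -348.5 − (-321.0) = -27.5 m north and 115.1 − (160.0) = -44.9 m east.
Residual distance = √((-27.5)² + (-44.9)²) = 52.7 m.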